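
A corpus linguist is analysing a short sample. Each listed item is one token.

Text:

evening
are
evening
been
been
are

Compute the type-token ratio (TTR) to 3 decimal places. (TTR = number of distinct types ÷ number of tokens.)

0.500

N = 6 tokens, V = 3 types.
TTR = V / N = 3 / 6 = 0.500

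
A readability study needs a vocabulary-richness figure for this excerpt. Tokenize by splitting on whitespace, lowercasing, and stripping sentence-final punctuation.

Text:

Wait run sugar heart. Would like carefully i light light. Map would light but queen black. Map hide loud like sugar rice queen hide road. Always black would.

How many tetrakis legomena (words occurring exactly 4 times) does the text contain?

0

Frequencies: would:3, light:3, sugar:2, like:2, map:2, queen:2, black:2, hide:2, wait:1, run:1, heart:1, carefully:1, i:1, but:1, loud:1, rice:1, road:1, always:1
Words with frequency 4: (none)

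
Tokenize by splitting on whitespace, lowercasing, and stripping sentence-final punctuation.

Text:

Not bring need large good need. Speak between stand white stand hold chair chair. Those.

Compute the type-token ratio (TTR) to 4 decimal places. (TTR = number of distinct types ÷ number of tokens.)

N = 15 tokens, V = 12 types.
TTR = V / N = 12 / 15 = 0.8000

0.8000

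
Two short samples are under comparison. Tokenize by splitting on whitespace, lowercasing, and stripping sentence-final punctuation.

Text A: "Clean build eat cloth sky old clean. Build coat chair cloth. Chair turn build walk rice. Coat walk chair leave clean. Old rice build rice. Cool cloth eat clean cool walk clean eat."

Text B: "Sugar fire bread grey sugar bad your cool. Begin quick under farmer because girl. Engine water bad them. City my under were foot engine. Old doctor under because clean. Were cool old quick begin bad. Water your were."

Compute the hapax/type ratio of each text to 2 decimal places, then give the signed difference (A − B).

-0.25

A: hapax=3, V=13, ratio=0.23
B: hapax=11, V=23, ratio=0.48
Difference = 0.23 − 0.48 = -0.25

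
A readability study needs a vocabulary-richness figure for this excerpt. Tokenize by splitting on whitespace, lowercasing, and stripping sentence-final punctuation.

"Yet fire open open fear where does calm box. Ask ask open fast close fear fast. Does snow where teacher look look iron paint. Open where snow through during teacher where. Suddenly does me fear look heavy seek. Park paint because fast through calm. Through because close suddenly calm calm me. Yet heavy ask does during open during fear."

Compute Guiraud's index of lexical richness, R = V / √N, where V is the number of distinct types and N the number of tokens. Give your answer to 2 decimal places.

N = 59, V = 24.
√N = 7.681146
R = 24 / 7.681146 = 3.12

3.12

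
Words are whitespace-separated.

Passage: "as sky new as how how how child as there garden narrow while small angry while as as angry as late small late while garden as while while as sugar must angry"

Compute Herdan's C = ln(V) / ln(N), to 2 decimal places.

N = 32, V = 14.
ln(V) = 2.639057, ln(N) = 3.465736
C = 2.639057 / 3.465736 = 0.76

0.76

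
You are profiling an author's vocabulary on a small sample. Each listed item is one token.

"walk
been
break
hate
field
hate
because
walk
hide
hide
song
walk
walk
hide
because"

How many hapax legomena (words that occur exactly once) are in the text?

Frequencies: walk:4, hide:3, hate:2, because:2, been:1, break:1, field:1, song:1
Hapax (freq=1): been, break, field, song

4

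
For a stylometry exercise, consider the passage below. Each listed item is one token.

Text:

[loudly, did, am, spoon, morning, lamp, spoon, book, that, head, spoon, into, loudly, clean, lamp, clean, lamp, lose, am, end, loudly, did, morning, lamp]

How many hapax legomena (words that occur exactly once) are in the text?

Frequencies: lamp:4, loudly:3, spoon:3, did:2, am:2, morning:2, clean:2, book:1, that:1, head:1, into:1, lose:1, end:1
Hapax (freq=1): book, end, head, into, lose, that

6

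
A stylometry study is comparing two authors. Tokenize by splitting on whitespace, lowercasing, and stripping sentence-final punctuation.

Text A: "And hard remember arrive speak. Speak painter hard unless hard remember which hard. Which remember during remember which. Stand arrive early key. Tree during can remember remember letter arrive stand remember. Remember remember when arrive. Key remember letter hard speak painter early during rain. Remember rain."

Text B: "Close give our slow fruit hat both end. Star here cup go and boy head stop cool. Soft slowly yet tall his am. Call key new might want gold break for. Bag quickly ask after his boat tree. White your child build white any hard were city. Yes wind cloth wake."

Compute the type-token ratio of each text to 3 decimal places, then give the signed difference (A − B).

TTR(A) = 17/46 = 0.370
TTR(B) = 49/51 = 0.961
Difference = 0.370 − 0.961 = -0.591

-0.591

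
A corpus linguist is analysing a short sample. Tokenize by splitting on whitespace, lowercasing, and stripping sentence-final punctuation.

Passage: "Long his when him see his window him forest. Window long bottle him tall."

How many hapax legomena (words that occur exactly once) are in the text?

5

Frequencies: him:3, long:2, his:2, window:2, when:1, see:1, forest:1, bottle:1, tall:1
Hapax (freq=1): bottle, forest, see, tall, when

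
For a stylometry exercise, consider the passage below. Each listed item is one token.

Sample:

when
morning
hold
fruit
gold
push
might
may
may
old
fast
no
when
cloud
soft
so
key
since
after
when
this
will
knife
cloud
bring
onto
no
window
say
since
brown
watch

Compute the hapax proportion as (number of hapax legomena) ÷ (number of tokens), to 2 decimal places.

0.66

Frequencies: when:3, may:2, no:2, cloud:2, since:2, morning:1, hold:1, fruit:1, gold:1, push:1, might:1, old:1, fast:1, soft:1, so:1, key:1, after:1, this:1, will:1, knife:1, … (6 more, each freq 1)
Hapax count = 21; token count = 32.
Ratio = 21 / 32 = 0.66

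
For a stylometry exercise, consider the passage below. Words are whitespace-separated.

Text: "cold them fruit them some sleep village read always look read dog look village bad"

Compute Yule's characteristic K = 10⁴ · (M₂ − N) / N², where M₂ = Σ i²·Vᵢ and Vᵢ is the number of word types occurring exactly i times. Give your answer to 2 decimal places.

Frequencies: them:2, village:2, read:2, look:2, cold:1, fruit:1, some:1, sleep:1, always:1, dog:1, bad:1
N = 15. Frequency spectrum: V_1=7, V_2=4
M₂ = 1²·7 + 2²·4 = 23
K = 10000 × (23 − 15) / 15² = 355.56

355.56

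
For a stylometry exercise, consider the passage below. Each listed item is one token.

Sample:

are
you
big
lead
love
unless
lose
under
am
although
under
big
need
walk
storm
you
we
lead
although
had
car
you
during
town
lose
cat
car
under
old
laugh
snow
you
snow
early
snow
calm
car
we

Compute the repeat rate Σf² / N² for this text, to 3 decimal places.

Frequencies: you:4, under:3, car:3, snow:3, big:2, lead:2, lose:2, although:2, we:2, are:1, love:1, unless:1, am:1, need:1, walk:1, storm:1, had:1, during:1, town:1, cat:1, … (4 more, each freq 1)
Σf² = 78; N² = 1444
Repeat rate = 78 / 1444 = 0.054

0.054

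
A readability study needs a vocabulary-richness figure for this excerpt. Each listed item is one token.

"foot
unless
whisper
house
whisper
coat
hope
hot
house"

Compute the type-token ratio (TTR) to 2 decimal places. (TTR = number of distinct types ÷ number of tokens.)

N = 9 tokens, V = 7 types.
TTR = V / N = 7 / 9 = 0.78

0.78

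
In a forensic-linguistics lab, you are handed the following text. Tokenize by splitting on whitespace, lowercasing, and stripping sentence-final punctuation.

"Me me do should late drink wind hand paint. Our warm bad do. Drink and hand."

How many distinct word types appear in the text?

Distinct types: {and, bad, do, drink, hand, late, me, our, paint, should, warm, wind}
V = 12

12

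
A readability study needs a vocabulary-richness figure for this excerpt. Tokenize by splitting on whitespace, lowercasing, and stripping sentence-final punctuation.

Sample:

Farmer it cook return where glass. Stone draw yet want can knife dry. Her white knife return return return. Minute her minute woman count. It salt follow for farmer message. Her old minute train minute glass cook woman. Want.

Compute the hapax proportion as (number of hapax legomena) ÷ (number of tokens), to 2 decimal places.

Frequencies: return:4, minute:4, her:3, farmer:2, it:2, cook:2, glass:2, want:2, knife:2, woman:2, where:1, stone:1, draw:1, yet:1, can:1, dry:1, white:1, count:1, salt:1, follow:1, … (4 more, each freq 1)
Hapax count = 14; token count = 39.
Ratio = 14 / 39 = 0.36

0.36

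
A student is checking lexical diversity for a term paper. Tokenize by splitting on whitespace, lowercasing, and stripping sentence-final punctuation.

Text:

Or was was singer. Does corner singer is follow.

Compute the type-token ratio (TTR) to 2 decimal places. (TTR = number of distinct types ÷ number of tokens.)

N = 9 tokens, V = 7 types.
TTR = V / N = 7 / 9 = 0.78

0.78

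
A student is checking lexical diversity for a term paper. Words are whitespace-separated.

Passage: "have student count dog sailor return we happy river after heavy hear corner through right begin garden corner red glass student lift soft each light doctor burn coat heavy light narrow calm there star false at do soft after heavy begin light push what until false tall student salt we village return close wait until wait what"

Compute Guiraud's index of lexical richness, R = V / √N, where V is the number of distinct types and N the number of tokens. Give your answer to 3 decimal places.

N = 57, V = 41.
√N = 7.549834
R = 41 / 7.549834 = 5.431

5.431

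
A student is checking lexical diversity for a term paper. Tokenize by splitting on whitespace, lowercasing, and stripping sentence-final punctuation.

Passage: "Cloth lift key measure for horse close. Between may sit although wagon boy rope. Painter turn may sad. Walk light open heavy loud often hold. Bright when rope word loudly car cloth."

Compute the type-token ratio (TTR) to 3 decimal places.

0.906

N = 32 tokens, V = 29 types.
TTR = V / N = 29 / 32 = 0.906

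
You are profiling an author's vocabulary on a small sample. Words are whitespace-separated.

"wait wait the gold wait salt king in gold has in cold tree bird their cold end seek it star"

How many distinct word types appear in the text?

15

Distinct types: {bird, cold, end, gold, has, in, it, king, salt, seek, star, the, their, tree, wait}
V = 15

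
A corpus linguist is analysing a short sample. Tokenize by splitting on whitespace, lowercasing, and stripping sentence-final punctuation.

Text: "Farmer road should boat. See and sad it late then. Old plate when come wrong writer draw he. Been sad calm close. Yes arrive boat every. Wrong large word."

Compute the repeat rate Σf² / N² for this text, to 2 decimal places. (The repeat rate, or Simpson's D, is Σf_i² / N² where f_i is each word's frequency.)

Frequencies: boat:2, sad:2, wrong:2, farmer:1, road:1, should:1, see:1, and:1, it:1, late:1, then:1, old:1, plate:1, when:1, come:1, writer:1, draw:1, he:1, been:1, calm:1, … (6 more, each freq 1)
Σf² = 35; N² = 841
Repeat rate = 35 / 841 = 0.04

0.04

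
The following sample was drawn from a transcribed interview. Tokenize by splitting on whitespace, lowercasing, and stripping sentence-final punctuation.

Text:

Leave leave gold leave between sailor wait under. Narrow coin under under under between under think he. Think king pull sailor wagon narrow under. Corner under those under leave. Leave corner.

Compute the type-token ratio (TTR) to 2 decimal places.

N = 31 tokens, V = 15 types.
TTR = V / N = 15 / 31 = 0.48

0.48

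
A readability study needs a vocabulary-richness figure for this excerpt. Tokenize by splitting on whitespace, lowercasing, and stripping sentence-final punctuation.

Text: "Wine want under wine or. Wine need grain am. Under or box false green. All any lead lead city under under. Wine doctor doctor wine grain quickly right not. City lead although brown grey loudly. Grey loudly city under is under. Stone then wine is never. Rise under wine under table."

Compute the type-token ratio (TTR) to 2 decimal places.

0.55

N = 51 tokens, V = 28 types.
TTR = V / N = 28 / 51 = 0.55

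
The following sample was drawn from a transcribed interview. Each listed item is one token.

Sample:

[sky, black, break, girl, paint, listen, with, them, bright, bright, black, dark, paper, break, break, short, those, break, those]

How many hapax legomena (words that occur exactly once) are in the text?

9

Frequencies: break:4, black:2, bright:2, those:2, sky:1, girl:1, paint:1, listen:1, with:1, them:1, dark:1, paper:1, short:1
Hapax (freq=1): dark, girl, listen, paint, paper, short, sky, them, with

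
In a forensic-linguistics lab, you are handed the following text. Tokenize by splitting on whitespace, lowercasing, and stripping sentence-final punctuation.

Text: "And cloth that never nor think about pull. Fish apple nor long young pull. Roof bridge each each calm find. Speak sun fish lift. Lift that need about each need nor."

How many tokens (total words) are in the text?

Tokens: and, cloth, that, never, nor, think, about, pull, fish, apple, nor, long, young, pull, roof, bridge, each, each, calm, find, speak, sun, fish, lift, lift, that, need, about, each, need, nor
N = 31

31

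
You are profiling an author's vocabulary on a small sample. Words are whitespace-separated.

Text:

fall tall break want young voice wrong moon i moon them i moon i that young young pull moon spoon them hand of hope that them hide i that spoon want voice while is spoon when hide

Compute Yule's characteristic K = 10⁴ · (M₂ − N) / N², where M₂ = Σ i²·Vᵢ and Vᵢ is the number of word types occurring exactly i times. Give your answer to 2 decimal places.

394.45

Frequencies: moon:4, i:4, young:3, them:3, that:3, spoon:3, want:2, voice:2, hide:2, fall:1, tall:1, break:1, wrong:1, pull:1, hand:1, of:1, hope:1, while:1, is:1, when:1
N = 37. Frequency spectrum: V_1=11, V_2=3, V_3=4, V_4=2
M₂ = 1²·11 + 2²·3 + 3²·4 + 4²·2 = 91
K = 10000 × (91 − 37) / 37² = 394.45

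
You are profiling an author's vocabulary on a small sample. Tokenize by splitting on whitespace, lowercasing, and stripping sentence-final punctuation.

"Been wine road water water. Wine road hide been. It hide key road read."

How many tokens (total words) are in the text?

Tokens: been, wine, road, water, water, wine, road, hide, been, it, hide, key, road, read
N = 14

14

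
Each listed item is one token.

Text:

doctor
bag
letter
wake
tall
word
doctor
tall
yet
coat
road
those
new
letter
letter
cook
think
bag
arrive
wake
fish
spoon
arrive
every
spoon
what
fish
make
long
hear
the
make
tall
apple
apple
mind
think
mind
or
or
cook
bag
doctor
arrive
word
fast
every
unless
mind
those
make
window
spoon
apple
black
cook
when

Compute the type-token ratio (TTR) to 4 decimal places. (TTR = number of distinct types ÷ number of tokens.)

N = 57 tokens, V = 30 types.
TTR = V / N = 30 / 57 = 0.5263

0.5263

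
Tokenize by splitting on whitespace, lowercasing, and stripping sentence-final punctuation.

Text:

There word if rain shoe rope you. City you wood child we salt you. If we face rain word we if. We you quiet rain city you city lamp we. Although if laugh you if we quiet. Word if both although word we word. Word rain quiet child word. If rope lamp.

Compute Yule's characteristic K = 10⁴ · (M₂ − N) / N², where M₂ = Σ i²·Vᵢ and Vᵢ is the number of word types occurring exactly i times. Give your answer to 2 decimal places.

Frequencies: word:7, if:7, we:7, you:6, rain:4, city:3, quiet:3, rope:2, child:2, lamp:2, although:2, there:1, shoe:1, wood:1, salt:1, face:1, laugh:1, both:1
N = 52. Frequency spectrum: V_1=7, V_2=4, V_3=2, V_4=1, V_6=1, V_7=3
M₂ = 1²·7 + 2²·4 + 3²·2 + 4²·1 + 6²·1 + 7²·3 = 240
K = 10000 × (240 − 52) / 52² = 695.27

695.27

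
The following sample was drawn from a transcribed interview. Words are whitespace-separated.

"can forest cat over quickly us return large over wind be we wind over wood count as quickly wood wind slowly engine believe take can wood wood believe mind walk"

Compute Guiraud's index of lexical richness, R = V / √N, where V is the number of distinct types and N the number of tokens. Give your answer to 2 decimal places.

3.65

N = 30, V = 20.
√N = 5.477226
R = 20 / 5.477226 = 3.65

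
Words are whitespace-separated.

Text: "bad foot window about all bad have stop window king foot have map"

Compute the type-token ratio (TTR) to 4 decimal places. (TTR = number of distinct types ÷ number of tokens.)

N = 13 tokens, V = 9 types.
TTR = V / N = 9 / 13 = 0.6923

0.6923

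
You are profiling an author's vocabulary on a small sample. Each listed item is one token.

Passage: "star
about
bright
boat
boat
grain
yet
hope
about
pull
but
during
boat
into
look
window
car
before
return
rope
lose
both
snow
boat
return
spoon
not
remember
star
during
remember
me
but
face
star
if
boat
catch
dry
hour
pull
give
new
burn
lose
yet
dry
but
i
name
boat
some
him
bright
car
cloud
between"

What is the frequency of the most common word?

Frequencies: boat:6, star:3, but:3, about:2, bright:2, yet:2, pull:2, during:2, car:2, return:2, lose:2, remember:2, dry:2, grain:1, hope:1, into:1, look:1, window:1, before:1, rope:1, … (18 more, each freq 1)
Most common: 'boat' with frequency 6.

6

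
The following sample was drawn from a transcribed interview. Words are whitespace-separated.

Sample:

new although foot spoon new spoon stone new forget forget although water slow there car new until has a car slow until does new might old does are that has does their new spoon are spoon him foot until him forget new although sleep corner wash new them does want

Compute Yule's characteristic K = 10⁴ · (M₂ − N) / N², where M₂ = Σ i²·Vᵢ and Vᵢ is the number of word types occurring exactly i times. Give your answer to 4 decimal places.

440.0000

Frequencies: new:8, spoon:4, does:4, although:3, forget:3, until:3, foot:2, slow:2, car:2, has:2, are:2, him:2, stone:1, water:1, there:1, a:1, might:1, old:1, that:1, their:1, … (5 more, each freq 1)
N = 50. Frequency spectrum: V_1=13, V_2=6, V_3=3, V_4=2, V_8=1
M₂ = 1²·13 + 2²·6 + 3²·3 + 4²·2 + 8²·1 = 160
K = 10000 × (160 − 50) / 50² = 440.0000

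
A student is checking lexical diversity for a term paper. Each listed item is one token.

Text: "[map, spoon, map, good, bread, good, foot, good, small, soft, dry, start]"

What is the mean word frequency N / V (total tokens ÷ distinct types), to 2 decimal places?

N = 12 tokens, V = 9 types.
Mean frequency = N / V = 12 / 9 = 1.33

1.33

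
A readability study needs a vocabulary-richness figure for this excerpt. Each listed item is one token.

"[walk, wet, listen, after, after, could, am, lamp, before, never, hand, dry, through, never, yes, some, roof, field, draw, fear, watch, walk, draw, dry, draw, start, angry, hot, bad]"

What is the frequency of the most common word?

3

Frequencies: draw:3, walk:2, after:2, never:2, dry:2, wet:1, listen:1, could:1, am:1, lamp:1, before:1, hand:1, through:1, yes:1, some:1, roof:1, field:1, fear:1, watch:1, start:1, … (3 more, each freq 1)
Most common: 'draw' with frequency 3.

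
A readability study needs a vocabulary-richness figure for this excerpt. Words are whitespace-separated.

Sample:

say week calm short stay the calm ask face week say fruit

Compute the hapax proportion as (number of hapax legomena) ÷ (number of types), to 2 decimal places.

0.67

Frequencies: say:2, week:2, calm:2, short:1, stay:1, the:1, ask:1, face:1, fruit:1
Hapax count = 6; type count = 9.
Ratio = 6 / 9 = 0.67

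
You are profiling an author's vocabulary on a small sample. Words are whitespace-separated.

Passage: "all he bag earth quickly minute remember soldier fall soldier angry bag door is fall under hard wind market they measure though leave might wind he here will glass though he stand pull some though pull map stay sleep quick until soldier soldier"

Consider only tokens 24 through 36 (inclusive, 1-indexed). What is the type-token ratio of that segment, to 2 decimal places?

0.77

Segment tokens 24–36: might, wind, he, here, will, glass, though, he, stand, pull, some, though, pull
Segment N = 13, segment V = 10.
TTR = 10 / 13 = 0.77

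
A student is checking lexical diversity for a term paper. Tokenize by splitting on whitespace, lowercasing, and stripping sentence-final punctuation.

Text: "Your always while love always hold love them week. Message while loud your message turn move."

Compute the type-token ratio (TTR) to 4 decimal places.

0.6875

N = 16 tokens, V = 11 types.
TTR = V / N = 11 / 16 = 0.6875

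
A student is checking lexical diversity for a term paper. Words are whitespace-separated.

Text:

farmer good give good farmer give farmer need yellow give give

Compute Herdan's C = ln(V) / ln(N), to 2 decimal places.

0.67

N = 11, V = 5.
ln(V) = 1.609438, ln(N) = 2.397895
C = 1.609438 / 2.397895 = 0.67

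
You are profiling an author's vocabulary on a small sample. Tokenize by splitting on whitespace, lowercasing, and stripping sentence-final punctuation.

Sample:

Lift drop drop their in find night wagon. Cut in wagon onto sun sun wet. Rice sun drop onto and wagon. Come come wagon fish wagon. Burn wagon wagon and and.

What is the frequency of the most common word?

Frequencies: wagon:7, drop:3, sun:3, and:3, in:2, onto:2, come:2, lift:1, their:1, find:1, night:1, cut:1, wet:1, rice:1, fish:1, burn:1
Most common: 'wagon' with frequency 7.

7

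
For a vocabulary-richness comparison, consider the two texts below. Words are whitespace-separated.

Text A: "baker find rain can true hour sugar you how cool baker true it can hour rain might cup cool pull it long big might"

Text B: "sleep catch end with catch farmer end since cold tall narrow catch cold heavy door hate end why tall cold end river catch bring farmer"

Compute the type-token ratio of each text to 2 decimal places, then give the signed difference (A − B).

0.07

TTR(A) = 16/24 = 0.67
TTR(B) = 15/25 = 0.60
Difference = 0.67 − 0.60 = 0.07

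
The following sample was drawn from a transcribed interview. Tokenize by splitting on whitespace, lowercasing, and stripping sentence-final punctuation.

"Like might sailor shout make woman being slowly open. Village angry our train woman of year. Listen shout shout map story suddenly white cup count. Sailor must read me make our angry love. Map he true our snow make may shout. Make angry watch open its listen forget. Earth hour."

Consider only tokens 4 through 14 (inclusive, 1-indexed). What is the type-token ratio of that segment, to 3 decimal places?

Segment tokens 4–14: shout, make, woman, being, slowly, open, village, angry, our, train, woman
Segment N = 11, segment V = 10.
TTR = 10 / 11 = 0.909

0.909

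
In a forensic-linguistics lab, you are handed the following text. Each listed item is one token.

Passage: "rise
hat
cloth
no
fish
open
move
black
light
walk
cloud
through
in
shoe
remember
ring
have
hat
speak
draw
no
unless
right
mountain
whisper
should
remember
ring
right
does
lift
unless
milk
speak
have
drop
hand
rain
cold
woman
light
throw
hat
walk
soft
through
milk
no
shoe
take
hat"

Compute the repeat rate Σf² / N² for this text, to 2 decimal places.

0.03

Frequencies: hat:4, no:3, light:2, walk:2, through:2, shoe:2, remember:2, ring:2, have:2, speak:2, unless:2, right:2, milk:2, rise:1, cloth:1, fish:1, open:1, move:1, black:1, cloud:1, … (15 more, each freq 1)
Σf² = 91; N² = 2601
Repeat rate = 91 / 2601 = 0.03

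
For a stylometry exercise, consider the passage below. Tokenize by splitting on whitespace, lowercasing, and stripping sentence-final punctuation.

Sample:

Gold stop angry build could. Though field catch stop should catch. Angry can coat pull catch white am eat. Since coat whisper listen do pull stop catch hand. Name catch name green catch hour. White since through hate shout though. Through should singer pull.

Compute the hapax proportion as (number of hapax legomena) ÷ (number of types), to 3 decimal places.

Frequencies: catch:6, stop:3, pull:3, angry:2, though:2, should:2, coat:2, white:2, since:2, name:2, through:2, gold:1, build:1, could:1, field:1, can:1, am:1, eat:1, whisper:1, listen:1, … (7 more, each freq 1)
Hapax count = 16; type count = 27.
Ratio = 16 / 27 = 0.593

0.593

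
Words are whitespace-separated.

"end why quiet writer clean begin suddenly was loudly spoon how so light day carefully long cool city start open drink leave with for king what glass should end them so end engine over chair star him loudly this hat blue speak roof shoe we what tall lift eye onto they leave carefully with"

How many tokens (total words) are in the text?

Tokens: end, why, quiet, writer, clean, begin, suddenly, was, loudly, spoon, how, so, light, day, carefully, long, cool, city, start, open, drink, leave, with, for, king, what, glass, should, end, them, so, end, engine, over, chair, star, him, loudly, this, hat, blue, speak, roof, shoe, we, what, tall, lift, eye, onto, they, leave, carefully, with
N = 54

54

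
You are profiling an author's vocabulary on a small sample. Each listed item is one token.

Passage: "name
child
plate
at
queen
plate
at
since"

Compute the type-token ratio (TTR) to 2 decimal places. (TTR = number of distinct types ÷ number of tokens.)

N = 8 tokens, V = 6 types.
TTR = V / N = 6 / 8 = 0.75

0.75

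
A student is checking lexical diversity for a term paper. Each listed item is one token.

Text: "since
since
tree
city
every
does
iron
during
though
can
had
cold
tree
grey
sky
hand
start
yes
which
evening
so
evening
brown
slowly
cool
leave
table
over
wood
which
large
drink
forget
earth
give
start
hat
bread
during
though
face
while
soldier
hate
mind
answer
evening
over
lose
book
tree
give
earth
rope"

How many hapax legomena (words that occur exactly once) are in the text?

Frequencies: tree:3, evening:3, since:2, during:2, though:2, start:2, which:2, over:2, earth:2, give:2, city:1, every:1, does:1, iron:1, can:1, had:1, cold:1, grey:1, sky:1, hand:1, … (22 more, each freq 1)
Hapax (freq=1): answer, book, bread, brown, can, city, cold, cool, does, drink, every, face, forget, grey, had, hand, hat, hate, iron, large, leave, lose, mind, rope, sky, slowly, so, soldier, table, while, wood, yes

32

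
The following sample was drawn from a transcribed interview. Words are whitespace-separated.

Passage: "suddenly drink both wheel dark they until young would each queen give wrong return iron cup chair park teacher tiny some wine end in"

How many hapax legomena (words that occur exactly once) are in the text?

Frequencies: suddenly:1, drink:1, both:1, wheel:1, dark:1, they:1, until:1, young:1, would:1, each:1, queen:1, give:1, wrong:1, return:1, iron:1, cup:1, chair:1, park:1, teacher:1, tiny:1, … (4 more, each freq 1)
Hapax (freq=1): both, chair, cup, dark, drink, each, end, give, in, iron, park, queen, return, some, suddenly, teacher, they, tiny, until, wheel, wine, would, wrong, young

24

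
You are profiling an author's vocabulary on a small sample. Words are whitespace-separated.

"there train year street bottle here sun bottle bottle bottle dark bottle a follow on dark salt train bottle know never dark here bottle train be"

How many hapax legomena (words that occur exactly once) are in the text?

11

Frequencies: bottle:7, train:3, dark:3, here:2, there:1, year:1, street:1, sun:1, a:1, follow:1, on:1, salt:1, know:1, never:1, be:1
Hapax (freq=1): a, be, follow, know, never, on, salt, street, sun, there, year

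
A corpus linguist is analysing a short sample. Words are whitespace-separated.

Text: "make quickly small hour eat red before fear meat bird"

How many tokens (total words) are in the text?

Tokens: make, quickly, small, hour, eat, red, before, fear, meat, bird
N = 10

10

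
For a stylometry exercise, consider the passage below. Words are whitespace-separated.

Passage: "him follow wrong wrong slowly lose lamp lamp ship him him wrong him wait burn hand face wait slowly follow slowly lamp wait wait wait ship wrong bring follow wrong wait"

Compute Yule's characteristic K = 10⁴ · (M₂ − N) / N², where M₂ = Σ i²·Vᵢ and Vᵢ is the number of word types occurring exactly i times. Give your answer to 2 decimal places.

Frequencies: wait:6, wrong:5, him:4, follow:3, slowly:3, lamp:3, ship:2, lose:1, burn:1, hand:1, face:1, bring:1
N = 31. Frequency spectrum: V_1=5, V_2=1, V_3=3, V_4=1, V_5=1, V_6=1
M₂ = 1²·5 + 2²·1 + 3²·3 + 4²·1 + 5²·1 + 6²·1 = 113
K = 10000 × (113 − 31) / 31² = 853.28

853.28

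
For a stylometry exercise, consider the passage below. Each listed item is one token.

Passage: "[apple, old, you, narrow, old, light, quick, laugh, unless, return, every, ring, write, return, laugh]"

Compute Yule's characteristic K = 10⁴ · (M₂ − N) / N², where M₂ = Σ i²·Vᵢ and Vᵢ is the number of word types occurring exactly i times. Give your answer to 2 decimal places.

Frequencies: old:2, laugh:2, return:2, apple:1, you:1, narrow:1, light:1, quick:1, unless:1, every:1, ring:1, write:1
N = 15. Frequency spectrum: V_1=9, V_2=3
M₂ = 1²·9 + 2²·3 = 21
K = 10000 × (21 − 15) / 15² = 266.67

266.67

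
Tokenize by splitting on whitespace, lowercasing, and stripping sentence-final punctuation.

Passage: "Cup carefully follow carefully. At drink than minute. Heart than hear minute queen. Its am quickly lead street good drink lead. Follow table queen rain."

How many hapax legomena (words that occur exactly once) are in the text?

11

Frequencies: carefully:2, follow:2, drink:2, than:2, minute:2, queen:2, lead:2, cup:1, at:1, heart:1, hear:1, its:1, am:1, quickly:1, street:1, good:1, table:1, rain:1
Hapax (freq=1): am, at, cup, good, hear, heart, its, quickly, rain, street, table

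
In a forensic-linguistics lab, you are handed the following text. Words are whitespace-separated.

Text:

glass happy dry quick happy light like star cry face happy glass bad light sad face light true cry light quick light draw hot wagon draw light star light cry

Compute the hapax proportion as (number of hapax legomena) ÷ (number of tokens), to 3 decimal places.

0.233

Frequencies: light:7, happy:3, cry:3, glass:2, quick:2, star:2, face:2, draw:2, dry:1, like:1, bad:1, sad:1, true:1, hot:1, wagon:1
Hapax count = 7; token count = 30.
Ratio = 7 / 30 = 0.233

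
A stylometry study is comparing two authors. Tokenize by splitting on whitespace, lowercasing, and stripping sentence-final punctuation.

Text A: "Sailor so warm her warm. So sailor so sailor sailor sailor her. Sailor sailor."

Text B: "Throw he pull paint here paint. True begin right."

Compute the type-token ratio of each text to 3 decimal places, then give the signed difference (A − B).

TTR(A) = 4/14 = 0.286
TTR(B) = 8/9 = 0.889
Difference = 0.286 − 0.889 = -0.603

-0.603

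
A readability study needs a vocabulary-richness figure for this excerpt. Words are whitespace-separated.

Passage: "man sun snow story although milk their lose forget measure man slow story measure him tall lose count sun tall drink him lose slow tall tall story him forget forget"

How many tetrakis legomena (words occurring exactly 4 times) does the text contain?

1

Frequencies: tall:4, story:3, lose:3, forget:3, him:3, man:2, sun:2, measure:2, slow:2, snow:1, although:1, milk:1, their:1, count:1, drink:1
Words with frequency 4: tall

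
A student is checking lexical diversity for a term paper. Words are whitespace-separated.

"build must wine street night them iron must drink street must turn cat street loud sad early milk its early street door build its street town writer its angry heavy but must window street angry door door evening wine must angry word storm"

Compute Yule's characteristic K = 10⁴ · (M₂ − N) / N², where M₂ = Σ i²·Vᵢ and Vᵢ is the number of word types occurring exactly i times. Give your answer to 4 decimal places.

400.2163

Frequencies: street:6, must:5, its:3, door:3, angry:3, build:2, wine:2, early:2, night:1, them:1, iron:1, drink:1, turn:1, cat:1, loud:1, sad:1, milk:1, town:1, writer:1, heavy:1, … (5 more, each freq 1)
N = 43. Frequency spectrum: V_1=17, V_2=3, V_3=3, V_5=1, V_6=1
M₂ = 1²·17 + 2²·3 + 3²·3 + 5²·1 + 6²·1 = 117
K = 10000 × (117 − 43) / 43² = 400.2163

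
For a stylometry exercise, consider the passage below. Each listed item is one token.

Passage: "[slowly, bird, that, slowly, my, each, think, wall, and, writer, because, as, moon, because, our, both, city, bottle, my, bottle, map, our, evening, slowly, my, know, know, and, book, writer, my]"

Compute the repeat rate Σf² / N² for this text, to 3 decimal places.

Frequencies: my:4, slowly:3, and:2, writer:2, because:2, our:2, bottle:2, know:2, bird:1, that:1, each:1, think:1, wall:1, as:1, moon:1, both:1, city:1, map:1, evening:1, book:1
Σf² = 61; N² = 961
Repeat rate = 61 / 961 = 0.063

0.063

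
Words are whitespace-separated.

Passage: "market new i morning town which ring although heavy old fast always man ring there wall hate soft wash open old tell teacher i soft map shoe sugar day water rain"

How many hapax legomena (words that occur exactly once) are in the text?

23

Frequencies: i:2, ring:2, old:2, soft:2, market:1, new:1, morning:1, town:1, which:1, although:1, heavy:1, fast:1, always:1, man:1, there:1, wall:1, hate:1, wash:1, open:1, tell:1, … (7 more, each freq 1)
Hapax (freq=1): although, always, day, fast, hate, heavy, man, map, market, morning, new, open, rain, shoe, sugar, teacher, tell, there, town, wall, wash, water, which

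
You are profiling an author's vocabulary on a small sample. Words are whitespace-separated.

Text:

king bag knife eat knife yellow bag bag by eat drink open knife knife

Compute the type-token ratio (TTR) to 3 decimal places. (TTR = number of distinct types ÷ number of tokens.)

0.571

N = 14 tokens, V = 8 types.
TTR = V / N = 8 / 14 = 0.571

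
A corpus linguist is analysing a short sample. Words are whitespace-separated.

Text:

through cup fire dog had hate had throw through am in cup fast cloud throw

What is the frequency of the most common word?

Frequencies: through:2, cup:2, had:2, throw:2, fire:1, dog:1, hate:1, am:1, in:1, fast:1, cloud:1
Most common: 'through' with frequency 2.

2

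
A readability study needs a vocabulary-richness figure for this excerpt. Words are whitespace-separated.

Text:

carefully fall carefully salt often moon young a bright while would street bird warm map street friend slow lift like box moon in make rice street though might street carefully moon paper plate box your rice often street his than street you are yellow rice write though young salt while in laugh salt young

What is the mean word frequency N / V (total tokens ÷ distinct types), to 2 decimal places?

1.59

N = 54 tokens, V = 34 types.
Mean frequency = N / V = 54 / 34 = 1.59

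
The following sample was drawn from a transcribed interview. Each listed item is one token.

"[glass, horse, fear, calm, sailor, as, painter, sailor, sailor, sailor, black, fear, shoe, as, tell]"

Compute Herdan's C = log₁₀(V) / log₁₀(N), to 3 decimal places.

N = 15, V = 10.
log₁₀(V) = 1.000000, log₁₀(N) = 1.176091
C = 1.000000 / 1.176091 = 0.850

0.850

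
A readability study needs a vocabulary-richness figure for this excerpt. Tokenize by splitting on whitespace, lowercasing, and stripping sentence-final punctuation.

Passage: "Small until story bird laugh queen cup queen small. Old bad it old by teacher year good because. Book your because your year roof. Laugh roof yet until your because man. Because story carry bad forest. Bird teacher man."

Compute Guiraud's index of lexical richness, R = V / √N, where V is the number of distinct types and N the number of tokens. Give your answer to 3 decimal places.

3.523

N = 39, V = 22.
√N = 6.244998
R = 22 / 6.244998 = 3.523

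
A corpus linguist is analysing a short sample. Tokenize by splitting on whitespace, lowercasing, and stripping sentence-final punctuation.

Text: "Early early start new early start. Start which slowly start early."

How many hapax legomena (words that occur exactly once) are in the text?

3

Frequencies: early:4, start:4, new:1, which:1, slowly:1
Hapax (freq=1): new, slowly, which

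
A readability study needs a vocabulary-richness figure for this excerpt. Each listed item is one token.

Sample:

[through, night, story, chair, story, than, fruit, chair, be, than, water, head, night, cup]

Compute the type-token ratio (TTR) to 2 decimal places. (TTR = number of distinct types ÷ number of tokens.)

0.71

N = 14 tokens, V = 10 types.
TTR = V / N = 10 / 14 = 0.71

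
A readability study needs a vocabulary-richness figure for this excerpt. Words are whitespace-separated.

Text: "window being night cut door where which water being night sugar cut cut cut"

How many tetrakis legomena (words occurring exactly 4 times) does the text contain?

1

Frequencies: cut:4, being:2, night:2, window:1, door:1, where:1, which:1, water:1, sugar:1
Words with frequency 4: cut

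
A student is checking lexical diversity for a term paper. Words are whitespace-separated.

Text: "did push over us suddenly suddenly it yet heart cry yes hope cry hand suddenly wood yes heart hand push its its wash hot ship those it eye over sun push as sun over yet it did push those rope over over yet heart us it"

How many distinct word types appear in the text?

22

Distinct types: {as, cry, did, eye, hand, heart, hope, hot, it, its, over, push, rope, ship, suddenly, sun, those, us, wash, wood, yes, yet}
V = 22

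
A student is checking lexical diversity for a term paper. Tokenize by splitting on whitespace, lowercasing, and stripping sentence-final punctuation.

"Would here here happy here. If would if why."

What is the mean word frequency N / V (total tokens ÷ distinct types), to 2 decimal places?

1.80

N = 9 tokens, V = 5 types.
Mean frequency = N / V = 9 / 5 = 1.80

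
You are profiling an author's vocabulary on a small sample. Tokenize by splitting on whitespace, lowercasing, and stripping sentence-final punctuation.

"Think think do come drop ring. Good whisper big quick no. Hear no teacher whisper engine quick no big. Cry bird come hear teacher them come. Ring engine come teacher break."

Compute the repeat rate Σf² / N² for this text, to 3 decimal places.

Frequencies: come:4, no:3, teacher:3, think:2, ring:2, whisper:2, big:2, quick:2, hear:2, engine:2, do:1, drop:1, good:1, cry:1, bird:1, them:1, break:1
Σf² = 69; N² = 961
Repeat rate = 69 / 961 = 0.072

0.072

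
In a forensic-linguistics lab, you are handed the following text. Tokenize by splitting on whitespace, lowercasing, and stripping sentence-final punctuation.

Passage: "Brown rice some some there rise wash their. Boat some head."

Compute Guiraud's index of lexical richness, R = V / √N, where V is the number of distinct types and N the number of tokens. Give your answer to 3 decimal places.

2.714

N = 11, V = 9.
√N = 3.316625
R = 9 / 3.316625 = 2.714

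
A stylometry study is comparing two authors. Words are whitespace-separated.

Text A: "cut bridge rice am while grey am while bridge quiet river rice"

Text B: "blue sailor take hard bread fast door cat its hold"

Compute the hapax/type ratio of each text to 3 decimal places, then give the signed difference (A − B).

-0.500

A: hapax=4, V=8, ratio=0.500
B: hapax=10, V=10, ratio=1.000
Difference = 0.500 − 1.000 = -0.500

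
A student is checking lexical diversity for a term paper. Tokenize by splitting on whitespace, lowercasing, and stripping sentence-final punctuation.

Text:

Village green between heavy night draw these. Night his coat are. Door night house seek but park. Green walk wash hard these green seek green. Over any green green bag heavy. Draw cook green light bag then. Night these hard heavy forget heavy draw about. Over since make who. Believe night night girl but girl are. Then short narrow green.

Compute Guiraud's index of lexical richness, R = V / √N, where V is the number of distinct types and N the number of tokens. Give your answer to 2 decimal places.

N = 60, V = 33.
√N = 7.745967
R = 33 / 7.745967 = 4.26

4.26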